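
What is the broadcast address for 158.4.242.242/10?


Network: 158.0.0.0/10
Host bits = 22
Set all host bits to 1:
Broadcast: 158.63.255.255


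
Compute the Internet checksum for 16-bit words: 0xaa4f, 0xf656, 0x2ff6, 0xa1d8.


Sum all words (with carry folding):
+ 0xaa4f = 0xaa4f
+ 0xf656 = 0xa0a6
+ 0x2ff6 = 0xd09c
+ 0xa1d8 = 0x7275
One's complement: ~0x7275
Checksum = 0x8d8a


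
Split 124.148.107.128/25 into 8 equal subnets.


New prefix = 25 + 3 = 28
Each subnet has 16 addresses
  124.148.107.128/28
  124.148.107.144/28
  124.148.107.160/28
  124.148.107.176/28
  124.148.107.192/28
  124.148.107.208/28
  124.148.107.224/28
  124.148.107.240/28
Subnets: 124.148.107.128/28, 124.148.107.144/28, 124.148.107.160/28, 124.148.107.176/28, 124.148.107.192/28, 124.148.107.208/28, 124.148.107.224/28, 124.148.107.240/28


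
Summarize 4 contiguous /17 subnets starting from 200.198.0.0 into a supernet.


Original prefix: /17
Number of subnets: 4 = 2^2
New prefix = 17 - 2 = 15
Supernet: 200.198.0.0/15


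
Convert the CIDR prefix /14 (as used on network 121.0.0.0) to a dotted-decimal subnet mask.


/14 means 14 network bits, 18 host bits
Binary: 11111111111111000000000000000000
Mask: 255.252.0.0


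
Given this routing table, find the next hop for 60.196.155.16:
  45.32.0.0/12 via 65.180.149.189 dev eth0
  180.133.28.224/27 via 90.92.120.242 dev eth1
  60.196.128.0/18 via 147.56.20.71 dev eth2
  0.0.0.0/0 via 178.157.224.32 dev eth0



Longest prefix match for 60.196.155.16:
  /12 45.32.0.0: no
  /27 180.133.28.224: no
  /18 60.196.128.0: MATCH
  /0 0.0.0.0: MATCH
Selected: next-hop 147.56.20.71 via eth2 (matched /18)


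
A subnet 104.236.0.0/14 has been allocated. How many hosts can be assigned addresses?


Host bits = 32 - 14 = 18
Total addresses = 2^18 = 262144
Usable = total - 2 (network and broadcast)
Usable hosts: 262142


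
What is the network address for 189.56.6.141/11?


IP:   10111101.00111000.00000110.10001101
Mask: 11111111.11100000.00000000.00000000
AND operation:
Net:  10111101.00100000.00000000.00000000
Network: 189.32.0.0/11


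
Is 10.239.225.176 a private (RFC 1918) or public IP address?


RFC 1918 private ranges:
  10.0.0.0/8 (10.0.0.0 - 10.255.255.255)
  172.16.0.0/12 (172.16.0.0 - 172.31.255.255)
  192.168.0.0/16 (192.168.0.0 - 192.168.255.255)
Private (in 10.0.0.0/8)


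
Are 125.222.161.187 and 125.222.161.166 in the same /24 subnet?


Mask: 255.255.255.0
125.222.161.187 AND mask = 125.222.161.0
125.222.161.166 AND mask = 125.222.161.0
Yes, same subnet (125.222.161.0)


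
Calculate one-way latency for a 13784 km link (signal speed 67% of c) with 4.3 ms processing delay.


Speed = 0.67 * 3e5 km/s = 201000 km/s
Propagation delay = 13784 / 201000 = 0.0686 s = 68.5771 ms
Processing delay = 4.3 ms
Total one-way latency = 72.8771 ms


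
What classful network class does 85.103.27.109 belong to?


First octet: 85
Binary: 01010101
0xxxxxxx -> Class A (1-126)
Class A, default mask 255.0.0.0 (/8)


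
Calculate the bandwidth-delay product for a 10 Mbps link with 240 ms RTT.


BDP = bandwidth * RTT
= 10 Mbps * 240 ms
= 10 * 1e6 * 240 / 1000 bits
= 2400000 bits
= 300000 bytes
= 292.9688 KB
BDP = 2400000 bits (300000 bytes)


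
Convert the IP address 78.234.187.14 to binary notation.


78 = 01001110
234 = 11101010
187 = 10111011
14 = 00001110
Binary: 01001110.11101010.10111011.00001110


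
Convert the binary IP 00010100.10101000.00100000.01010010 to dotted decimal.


00010100 = 20
10101000 = 168
00100000 = 32
01010010 = 82
IP: 20.168.32.82


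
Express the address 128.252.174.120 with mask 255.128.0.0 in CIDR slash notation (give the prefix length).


Binary: 11111111.10000000.00000000.00000000
Count leading 1s
Prefix: /9


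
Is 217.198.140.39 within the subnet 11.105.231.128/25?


Subnet network: 11.105.231.128
Test IP AND mask: 217.198.140.0
No, 217.198.140.39 is not in 11.105.231.128/25


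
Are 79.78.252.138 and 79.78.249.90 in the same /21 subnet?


Mask: 255.255.248.0
79.78.252.138 AND mask = 79.78.248.0
79.78.249.90 AND mask = 79.78.248.0
Yes, same subnet (79.78.248.0)


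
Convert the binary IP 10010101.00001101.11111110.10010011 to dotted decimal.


10010101 = 149
00001101 = 13
11111110 = 254
10010011 = 147
IP: 149.13.254.147


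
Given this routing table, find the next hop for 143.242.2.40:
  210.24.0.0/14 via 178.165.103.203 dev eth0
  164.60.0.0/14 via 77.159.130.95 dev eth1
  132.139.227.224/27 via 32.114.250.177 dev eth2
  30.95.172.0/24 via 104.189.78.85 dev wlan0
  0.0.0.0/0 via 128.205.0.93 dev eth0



Longest prefix match for 143.242.2.40:
  /14 210.24.0.0: no
  /14 164.60.0.0: no
  /27 132.139.227.224: no
  /24 30.95.172.0: no
  /0 0.0.0.0: MATCH
Selected: next-hop 128.205.0.93 via eth0 (matched /0)


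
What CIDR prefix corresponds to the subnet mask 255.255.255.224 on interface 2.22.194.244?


Binary: 11111111.11111111.11111111.11100000
Count leading 1s
Prefix: /27


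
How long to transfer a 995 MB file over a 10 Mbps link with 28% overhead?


Effective throughput = 10 * (1 - 28/100) = 7.2 Mbps
File size in Mb = 995 * 8 = 7960 Mb
Time = 7960 / 7.2
Time = 1105.5556 seconds


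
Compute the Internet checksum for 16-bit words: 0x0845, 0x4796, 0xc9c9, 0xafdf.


Sum all words (with carry folding):
+ 0x0845 = 0x0845
+ 0x4796 = 0x4fdb
+ 0xc9c9 = 0x19a5
+ 0xafdf = 0xc984
One's complement: ~0xc984
Checksum = 0x367b


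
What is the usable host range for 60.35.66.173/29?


Network: 60.35.66.168
Broadcast: 60.35.66.175
First usable = network + 1
Last usable = broadcast - 1
Range: 60.35.66.169 to 60.35.66.174


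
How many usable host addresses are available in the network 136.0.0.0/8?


Host bits = 32 - 8 = 24
Total addresses = 2^24 = 16777216
Usable = total - 2 (network and broadcast)
Usable hosts: 16777214


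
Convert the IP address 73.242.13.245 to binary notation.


73 = 01001001
242 = 11110010
13 = 00001101
245 = 11110101
Binary: 01001001.11110010.00001101.11110101


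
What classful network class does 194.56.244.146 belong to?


First octet: 194
Binary: 11000010
110xxxxx -> Class C (192-223)
Class C, default mask 255.255.255.0 (/24)


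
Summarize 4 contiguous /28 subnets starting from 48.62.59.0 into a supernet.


Original prefix: /28
Number of subnets: 4 = 2^2
New prefix = 28 - 2 = 26
Supernet: 48.62.59.0/26


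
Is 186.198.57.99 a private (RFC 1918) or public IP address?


RFC 1918 private ranges:
  10.0.0.0/8 (10.0.0.0 - 10.255.255.255)
  172.16.0.0/12 (172.16.0.0 - 172.31.255.255)
  192.168.0.0/16 (192.168.0.0 - 192.168.255.255)
Public (not in any RFC 1918 range)


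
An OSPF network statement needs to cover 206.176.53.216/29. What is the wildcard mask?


Subnet mask: 255.255.255.248
Wildcard = 255.255.255.255 - subnet mask
255 - 255 = 0
255 - 255 = 0
255 - 255 = 0
255 - 248 = 7
Wildcard: 0.0.0.7


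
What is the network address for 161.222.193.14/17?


IP:   10100001.11011110.11000001.00001110
Mask: 11111111.11111111.10000000.00000000
AND operation:
Net:  10100001.11011110.10000000.00000000
Network: 161.222.128.0/17


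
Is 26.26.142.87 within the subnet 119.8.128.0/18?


Subnet network: 119.8.128.0
Test IP AND mask: 26.26.128.0
No, 26.26.142.87 is not in 119.8.128.0/18


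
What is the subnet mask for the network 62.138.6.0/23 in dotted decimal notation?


/23 means 23 network bits, 9 host bits
Binary: 11111111111111111111111000000000
Mask: 255.255.254.0


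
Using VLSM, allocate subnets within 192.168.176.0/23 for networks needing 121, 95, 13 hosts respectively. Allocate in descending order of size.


121 hosts -> /25 (126 usable): 192.168.176.0/25
95 hosts -> /25 (126 usable): 192.168.176.128/25
13 hosts -> /28 (14 usable): 192.168.177.0/28
Allocation: 192.168.176.0/25 (121 hosts, 126 usable); 192.168.176.128/25 (95 hosts, 126 usable); 192.168.177.0/28 (13 hosts, 14 usable)


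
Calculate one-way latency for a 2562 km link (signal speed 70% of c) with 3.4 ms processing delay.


Speed = 0.7 * 3e5 km/s = 210000 km/s
Propagation delay = 2562 / 210000 = 0.0122 s = 12.2 ms
Processing delay = 3.4 ms
Total one-way latency = 15.6 ms


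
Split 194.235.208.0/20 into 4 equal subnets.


New prefix = 20 + 2 = 22
Each subnet has 1024 addresses
  194.235.208.0/22
  194.235.212.0/22
  194.235.216.0/22
  194.235.220.0/22
Subnets: 194.235.208.0/22, 194.235.212.0/22, 194.235.216.0/22, 194.235.220.0/22


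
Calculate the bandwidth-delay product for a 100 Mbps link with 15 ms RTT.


BDP = bandwidth * RTT
= 100 Mbps * 15 ms
= 100 * 1e6 * 15 / 1000 bits
= 1500000 bits
= 187500 bytes
= 183.1055 KB
BDP = 1500000 bits (187500 bytes)


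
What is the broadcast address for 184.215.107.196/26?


Network: 184.215.107.192/26
Host bits = 6
Set all host bits to 1:
Broadcast: 184.215.107.255


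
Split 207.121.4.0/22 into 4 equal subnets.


New prefix = 22 + 2 = 24
Each subnet has 256 addresses
  207.121.4.0/24
  207.121.5.0/24
  207.121.6.0/24
  207.121.7.0/24
Subnets: 207.121.4.0/24, 207.121.5.0/24, 207.121.6.0/24, 207.121.7.0/24


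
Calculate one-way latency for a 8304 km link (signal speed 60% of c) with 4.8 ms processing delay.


Speed = 0.6 * 3e5 km/s = 180000 km/s
Propagation delay = 8304 / 180000 = 0.0461 s = 46.1333 ms
Processing delay = 4.8 ms
Total one-way latency = 50.9333 ms


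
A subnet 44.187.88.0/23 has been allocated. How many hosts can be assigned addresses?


Host bits = 32 - 23 = 9
Total addresses = 2^9 = 512
Usable = total - 2 (network and broadcast)
Usable hosts: 510


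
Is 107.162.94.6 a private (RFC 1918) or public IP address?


RFC 1918 private ranges:
  10.0.0.0/8 (10.0.0.0 - 10.255.255.255)
  172.16.0.0/12 (172.16.0.0 - 172.31.255.255)
  192.168.0.0/16 (192.168.0.0 - 192.168.255.255)
Public (not in any RFC 1918 range)


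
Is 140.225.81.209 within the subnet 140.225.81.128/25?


Subnet network: 140.225.81.128
Test IP AND mask: 140.225.81.128
Yes, 140.225.81.209 is in 140.225.81.128/25


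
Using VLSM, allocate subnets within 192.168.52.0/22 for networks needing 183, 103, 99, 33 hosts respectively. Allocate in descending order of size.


183 hosts -> /24 (254 usable): 192.168.52.0/24
103 hosts -> /25 (126 usable): 192.168.53.0/25
99 hosts -> /25 (126 usable): 192.168.53.128/25
33 hosts -> /26 (62 usable): 192.168.54.0/26
Allocation: 192.168.52.0/24 (183 hosts, 254 usable); 192.168.53.0/25 (103 hosts, 126 usable); 192.168.53.128/25 (99 hosts, 126 usable); 192.168.54.0/26 (33 hosts, 62 usable)


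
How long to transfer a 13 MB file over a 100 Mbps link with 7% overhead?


Effective throughput = 100 * (1 - 7/100) = 93 Mbps
File size in Mb = 13 * 8 = 104 Mb
Time = 104 / 93
Time = 1.1183 seconds


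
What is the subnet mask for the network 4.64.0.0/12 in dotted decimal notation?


/12 means 12 network bits, 20 host bits
Binary: 11111111111100000000000000000000
Mask: 255.240.0.0


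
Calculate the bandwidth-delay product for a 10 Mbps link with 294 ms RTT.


BDP = bandwidth * RTT
= 10 Mbps * 294 ms
= 10 * 1e6 * 294 / 1000 bits
= 2940000 bits
= 367500 bytes
= 358.8867 KB
BDP = 2940000 bits (367500 bytes)


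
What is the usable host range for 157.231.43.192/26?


Network: 157.231.43.192
Broadcast: 157.231.43.255
First usable = network + 1
Last usable = broadcast - 1
Range: 157.231.43.193 to 157.231.43.254


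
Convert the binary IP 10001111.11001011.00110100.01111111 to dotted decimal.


10001111 = 143
11001011 = 203
00110100 = 52
01111111 = 127
IP: 143.203.52.127


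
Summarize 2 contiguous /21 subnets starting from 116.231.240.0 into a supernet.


Original prefix: /21
Number of subnets: 2 = 2^1
New prefix = 21 - 1 = 20
Supernet: 116.231.240.0/20


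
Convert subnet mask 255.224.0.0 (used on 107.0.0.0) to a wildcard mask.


Subnet mask: 255.224.0.0
Wildcard = 255.255.255.255 - subnet mask
255 - 255 = 0
255 - 224 = 31
255 - 0 = 255
255 - 0 = 255
Wildcard: 0.31.255.255


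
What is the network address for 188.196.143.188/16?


IP:   10111100.11000100.10001111.10111100
Mask: 11111111.11111111.00000000.00000000
AND operation:
Net:  10111100.11000100.00000000.00000000
Network: 188.196.0.0/16


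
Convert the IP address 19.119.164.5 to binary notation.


19 = 00010011
119 = 01110111
164 = 10100100
5 = 00000101
Binary: 00010011.01110111.10100100.00000101


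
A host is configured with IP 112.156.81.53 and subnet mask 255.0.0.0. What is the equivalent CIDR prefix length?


Binary: 11111111.00000000.00000000.00000000
Count leading 1s
Prefix: /8


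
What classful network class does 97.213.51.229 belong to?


First octet: 97
Binary: 01100001
0xxxxxxx -> Class A (1-126)
Class A, default mask 255.0.0.0 (/8)


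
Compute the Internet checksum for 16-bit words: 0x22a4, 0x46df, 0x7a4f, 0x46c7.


Sum all words (with carry folding):
+ 0x22a4 = 0x22a4
+ 0x46df = 0x6983
+ 0x7a4f = 0xe3d2
+ 0x46c7 = 0x2a9a
One's complement: ~0x2a9a
Checksum = 0xd565


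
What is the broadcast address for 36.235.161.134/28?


Network: 36.235.161.128/28
Host bits = 4
Set all host bits to 1:
Broadcast: 36.235.161.143


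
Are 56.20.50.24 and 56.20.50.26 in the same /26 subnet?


Mask: 255.255.255.192
56.20.50.24 AND mask = 56.20.50.0
56.20.50.26 AND mask = 56.20.50.0
Yes, same subnet (56.20.50.0)


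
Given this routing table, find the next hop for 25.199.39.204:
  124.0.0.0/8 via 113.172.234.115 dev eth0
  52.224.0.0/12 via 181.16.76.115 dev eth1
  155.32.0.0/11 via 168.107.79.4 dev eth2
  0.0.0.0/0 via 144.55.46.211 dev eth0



Longest prefix match for 25.199.39.204:
  /8 124.0.0.0: no
  /12 52.224.0.0: no
  /11 155.32.0.0: no
  /0 0.0.0.0: MATCH
Selected: next-hop 144.55.46.211 via eth0 (matched /0)


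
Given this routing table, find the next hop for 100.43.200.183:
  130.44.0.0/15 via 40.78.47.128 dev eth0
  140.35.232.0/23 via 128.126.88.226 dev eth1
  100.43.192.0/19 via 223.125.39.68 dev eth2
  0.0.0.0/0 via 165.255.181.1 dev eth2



Longest prefix match for 100.43.200.183:
  /15 130.44.0.0: no
  /23 140.35.232.0: no
  /19 100.43.192.0: MATCH
  /0 0.0.0.0: MATCH
Selected: next-hop 223.125.39.68 via eth2 (matched /19)


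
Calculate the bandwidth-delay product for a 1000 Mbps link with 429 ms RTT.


BDP = bandwidth * RTT
= 1000 Mbps * 429 ms
= 1000 * 1e6 * 429 / 1000 bits
= 429000000 bits
= 53625000 bytes
= 52368.1641 KB
BDP = 429000000 bits (53625000 bytes)


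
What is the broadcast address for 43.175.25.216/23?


Network: 43.175.24.0/23
Host bits = 9
Set all host bits to 1:
Broadcast: 43.175.25.255


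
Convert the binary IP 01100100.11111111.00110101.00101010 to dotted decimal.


01100100 = 100
11111111 = 255
00110101 = 53
00101010 = 42
IP: 100.255.53.42


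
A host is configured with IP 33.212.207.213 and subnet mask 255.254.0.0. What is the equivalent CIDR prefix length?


Binary: 11111111.11111110.00000000.00000000
Count leading 1s
Prefix: /15


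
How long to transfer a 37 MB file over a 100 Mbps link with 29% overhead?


Effective throughput = 100 * (1 - 29/100) = 71 Mbps
File size in Mb = 37 * 8 = 296 Mb
Time = 296 / 71
Time = 4.169 seconds


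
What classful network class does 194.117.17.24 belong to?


First octet: 194
Binary: 11000010
110xxxxx -> Class C (192-223)
Class C, default mask 255.255.255.0 (/24)


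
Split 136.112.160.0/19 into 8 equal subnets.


New prefix = 19 + 3 = 22
Each subnet has 1024 addresses
  136.112.160.0/22
  136.112.164.0/22
  136.112.168.0/22
  136.112.172.0/22
  136.112.176.0/22
  136.112.180.0/22
  136.112.184.0/22
  136.112.188.0/22
Subnets: 136.112.160.0/22, 136.112.164.0/22, 136.112.168.0/22, 136.112.172.0/22, 136.112.176.0/22, 136.112.180.0/22, 136.112.184.0/22, 136.112.188.0/22


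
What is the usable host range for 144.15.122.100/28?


Network: 144.15.122.96
Broadcast: 144.15.122.111
First usable = network + 1
Last usable = broadcast - 1
Range: 144.15.122.97 to 144.15.122.110


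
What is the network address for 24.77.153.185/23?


IP:   00011000.01001101.10011001.10111001
Mask: 11111111.11111111.11111110.00000000
AND operation:
Net:  00011000.01001101.10011000.00000000
Network: 24.77.152.0/23


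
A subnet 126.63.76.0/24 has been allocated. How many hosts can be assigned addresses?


Host bits = 32 - 24 = 8
Total addresses = 2^8 = 256
Usable = total - 2 (network and broadcast)
Usable hosts: 254


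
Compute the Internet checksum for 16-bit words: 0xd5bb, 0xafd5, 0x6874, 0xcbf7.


Sum all words (with carry folding):
+ 0xd5bb = 0xd5bb
+ 0xafd5 = 0x8591
+ 0x6874 = 0xee05
+ 0xcbf7 = 0xb9fd
One's complement: ~0xb9fd
Checksum = 0x4602


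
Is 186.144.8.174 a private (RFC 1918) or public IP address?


RFC 1918 private ranges:
  10.0.0.0/8 (10.0.0.0 - 10.255.255.255)
  172.16.0.0/12 (172.16.0.0 - 172.31.255.255)
  192.168.0.0/16 (192.168.0.0 - 192.168.255.255)
Public (not in any RFC 1918 range)


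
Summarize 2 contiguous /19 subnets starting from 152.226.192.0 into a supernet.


Original prefix: /19
Number of subnets: 2 = 2^1
New prefix = 19 - 1 = 18
Supernet: 152.226.192.0/18


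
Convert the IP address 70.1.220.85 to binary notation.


70 = 01000110
1 = 00000001
220 = 11011100
85 = 01010101
Binary: 01000110.00000001.11011100.01010101


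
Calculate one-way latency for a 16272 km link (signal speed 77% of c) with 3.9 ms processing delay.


Speed = 0.77 * 3e5 km/s = 231000 km/s
Propagation delay = 16272 / 231000 = 0.0704 s = 70.4416 ms
Processing delay = 3.9 ms
Total one-way latency = 74.3416 ms


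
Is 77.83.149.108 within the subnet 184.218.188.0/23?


Subnet network: 184.218.188.0
Test IP AND mask: 77.83.148.0
No, 77.83.149.108 is not in 184.218.188.0/23


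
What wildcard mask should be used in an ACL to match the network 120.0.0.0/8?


Subnet mask: 255.0.0.0
Wildcard = 255.255.255.255 - subnet mask
255 - 255 = 0
255 - 0 = 255
255 - 0 = 255
255 - 0 = 255
Wildcard: 0.255.255.255


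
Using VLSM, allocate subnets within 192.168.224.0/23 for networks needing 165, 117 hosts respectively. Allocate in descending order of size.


165 hosts -> /24 (254 usable): 192.168.224.0/24
117 hosts -> /25 (126 usable): 192.168.225.0/25
Allocation: 192.168.224.0/24 (165 hosts, 254 usable); 192.168.225.0/25 (117 hosts, 126 usable)


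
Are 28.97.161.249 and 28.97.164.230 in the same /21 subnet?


Mask: 255.255.248.0
28.97.161.249 AND mask = 28.97.160.0
28.97.164.230 AND mask = 28.97.160.0
Yes, same subnet (28.97.160.0)


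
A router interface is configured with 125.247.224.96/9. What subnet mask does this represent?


/9 means 9 network bits, 23 host bits
Binary: 11111111100000000000000000000000
Mask: 255.128.0.0


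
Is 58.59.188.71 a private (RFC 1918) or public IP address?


RFC 1918 private ranges:
  10.0.0.0/8 (10.0.0.0 - 10.255.255.255)
  172.16.0.0/12 (172.16.0.0 - 172.31.255.255)
  192.168.0.0/16 (192.168.0.0 - 192.168.255.255)
Public (not in any RFC 1918 range)


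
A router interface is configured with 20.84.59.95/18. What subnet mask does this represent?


/18 means 18 network bits, 14 host bits
Binary: 11111111111111111100000000000000
Mask: 255.255.192.0


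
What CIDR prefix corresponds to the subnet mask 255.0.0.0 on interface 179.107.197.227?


Binary: 11111111.00000000.00000000.00000000
Count leading 1s
Prefix: /8


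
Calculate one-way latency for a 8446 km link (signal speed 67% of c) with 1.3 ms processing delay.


Speed = 0.67 * 3e5 km/s = 201000 km/s
Propagation delay = 8446 / 201000 = 0.042 s = 42.0199 ms
Processing delay = 1.3 ms
Total one-way latency = 43.3199 ms


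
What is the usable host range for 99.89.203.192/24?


Network: 99.89.203.0
Broadcast: 99.89.203.255
First usable = network + 1
Last usable = broadcast - 1
Range: 99.89.203.1 to 99.89.203.254


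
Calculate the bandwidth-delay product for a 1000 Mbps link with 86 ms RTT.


BDP = bandwidth * RTT
= 1000 Mbps * 86 ms
= 1000 * 1e6 * 86 / 1000 bits
= 86000000 bits
= 10750000 bytes
= 10498.0469 KB
BDP = 86000000 bits (10750000 bytes)


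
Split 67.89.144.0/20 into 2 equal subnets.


New prefix = 20 + 1 = 21
Each subnet has 2048 addresses
  67.89.144.0/21
  67.89.152.0/21
Subnets: 67.89.144.0/21, 67.89.152.0/21


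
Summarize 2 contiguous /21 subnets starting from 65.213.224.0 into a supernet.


Original prefix: /21
Number of subnets: 2 = 2^1
New prefix = 21 - 1 = 20
Supernet: 65.213.224.0/20


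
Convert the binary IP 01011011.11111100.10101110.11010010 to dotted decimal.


01011011 = 91
11111100 = 252
10101110 = 174
11010010 = 210
IP: 91.252.174.210


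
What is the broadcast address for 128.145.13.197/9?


Network: 128.128.0.0/9
Host bits = 23
Set all host bits to 1:
Broadcast: 128.255.255.255


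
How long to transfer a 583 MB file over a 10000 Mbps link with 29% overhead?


Effective throughput = 10000 * (1 - 29/100) = 7100 Mbps
File size in Mb = 583 * 8 = 4664 Mb
Time = 4664 / 7100
Time = 0.6569 seconds


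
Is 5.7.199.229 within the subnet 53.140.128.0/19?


Subnet network: 53.140.128.0
Test IP AND mask: 5.7.192.0
No, 5.7.199.229 is not in 53.140.128.0/19


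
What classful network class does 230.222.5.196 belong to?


First octet: 230
Binary: 11100110
1110xxxx -> Class D (224-239)
Class D (multicast), default mask N/A


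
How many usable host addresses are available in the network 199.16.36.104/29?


Host bits = 32 - 29 = 3
Total addresses = 2^3 = 8
Usable = total - 2 (network and broadcast)
Usable hosts: 6


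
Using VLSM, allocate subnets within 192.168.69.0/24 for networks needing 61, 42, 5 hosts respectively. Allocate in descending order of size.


61 hosts -> /26 (62 usable): 192.168.69.0/26
42 hosts -> /26 (62 usable): 192.168.69.64/26
5 hosts -> /29 (6 usable): 192.168.69.128/29
Allocation: 192.168.69.0/26 (61 hosts, 62 usable); 192.168.69.64/26 (42 hosts, 62 usable); 192.168.69.128/29 (5 hosts, 6 usable)


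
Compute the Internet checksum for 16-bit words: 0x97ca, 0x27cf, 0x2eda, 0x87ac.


Sum all words (with carry folding):
+ 0x97ca = 0x97ca
+ 0x27cf = 0xbf99
+ 0x2eda = 0xee73
+ 0x87ac = 0x7620
One's complement: ~0x7620
Checksum = 0x89df


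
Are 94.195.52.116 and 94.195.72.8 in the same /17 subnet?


Mask: 255.255.128.0
94.195.52.116 AND mask = 94.195.0.0
94.195.72.8 AND mask = 94.195.0.0
Yes, same subnet (94.195.0.0)


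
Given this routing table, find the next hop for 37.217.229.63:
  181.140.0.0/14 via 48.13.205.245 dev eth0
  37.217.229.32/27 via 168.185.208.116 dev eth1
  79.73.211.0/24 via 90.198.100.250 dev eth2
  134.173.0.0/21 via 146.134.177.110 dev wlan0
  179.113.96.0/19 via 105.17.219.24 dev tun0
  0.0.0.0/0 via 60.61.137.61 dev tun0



Longest prefix match for 37.217.229.63:
  /14 181.140.0.0: no
  /27 37.217.229.32: MATCH
  /24 79.73.211.0: no
  /21 134.173.0.0: no
  /19 179.113.96.0: no
  /0 0.0.0.0: MATCH
Selected: next-hop 168.185.208.116 via eth1 (matched /27)


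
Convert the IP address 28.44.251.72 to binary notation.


28 = 00011100
44 = 00101100
251 = 11111011
72 = 01001000
Binary: 00011100.00101100.11111011.01001000


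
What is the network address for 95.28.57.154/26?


IP:   01011111.00011100.00111001.10011010
Mask: 11111111.11111111.11111111.11000000
AND operation:
Net:  01011111.00011100.00111001.10000000
Network: 95.28.57.128/26


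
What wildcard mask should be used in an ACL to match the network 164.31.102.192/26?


Subnet mask: 255.255.255.192
Wildcard = 255.255.255.255 - subnet mask
255 - 255 = 0
255 - 255 = 0
255 - 255 = 0
255 - 192 = 63
Wildcard: 0.0.0.63


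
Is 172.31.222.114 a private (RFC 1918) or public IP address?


RFC 1918 private ranges:
  10.0.0.0/8 (10.0.0.0 - 10.255.255.255)
  172.16.0.0/12 (172.16.0.0 - 172.31.255.255)
  192.168.0.0/16 (192.168.0.0 - 192.168.255.255)
Private (in 172.16.0.0/12)


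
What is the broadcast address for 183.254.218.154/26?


Network: 183.254.218.128/26
Host bits = 6
Set all host bits to 1:
Broadcast: 183.254.218.191


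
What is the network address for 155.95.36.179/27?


IP:   10011011.01011111.00100100.10110011
Mask: 11111111.11111111.11111111.11100000
AND operation:
Net:  10011011.01011111.00100100.10100000
Network: 155.95.36.160/27


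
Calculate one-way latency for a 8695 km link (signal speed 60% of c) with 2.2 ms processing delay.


Speed = 0.6 * 3e5 km/s = 180000 km/s
Propagation delay = 8695 / 180000 = 0.0483 s = 48.3056 ms
Processing delay = 2.2 ms
Total one-way latency = 50.5056 ms


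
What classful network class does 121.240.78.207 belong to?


First octet: 121
Binary: 01111001
0xxxxxxx -> Class A (1-126)
Class A, default mask 255.0.0.0 (/8)


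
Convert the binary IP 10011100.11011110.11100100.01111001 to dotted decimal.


10011100 = 156
11011110 = 222
11100100 = 228
01111001 = 121
IP: 156.222.228.121


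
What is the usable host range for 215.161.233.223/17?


Network: 215.161.128.0
Broadcast: 215.161.255.255
First usable = network + 1
Last usable = broadcast - 1
Range: 215.161.128.1 to 215.161.255.254


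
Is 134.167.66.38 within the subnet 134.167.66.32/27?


Subnet network: 134.167.66.32
Test IP AND mask: 134.167.66.32
Yes, 134.167.66.38 is in 134.167.66.32/27


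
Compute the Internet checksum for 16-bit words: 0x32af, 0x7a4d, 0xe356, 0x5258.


Sum all words (with carry folding):
+ 0x32af = 0x32af
+ 0x7a4d = 0xacfc
+ 0xe356 = 0x9053
+ 0x5258 = 0xe2ab
One's complement: ~0xe2ab
Checksum = 0x1d54


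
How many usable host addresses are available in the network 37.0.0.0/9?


Host bits = 32 - 9 = 23
Total addresses = 2^23 = 8388608
Usable = total - 2 (network and broadcast)
Usable hosts: 8388606


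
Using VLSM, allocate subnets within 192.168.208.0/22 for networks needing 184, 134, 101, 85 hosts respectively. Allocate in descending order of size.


184 hosts -> /24 (254 usable): 192.168.208.0/24
134 hosts -> /24 (254 usable): 192.168.209.0/24
101 hosts -> /25 (126 usable): 192.168.210.0/25
85 hosts -> /25 (126 usable): 192.168.210.128/25
Allocation: 192.168.208.0/24 (184 hosts, 254 usable); 192.168.209.0/24 (134 hosts, 254 usable); 192.168.210.0/25 (101 hosts, 126 usable); 192.168.210.128/25 (85 hosts, 126 usable)


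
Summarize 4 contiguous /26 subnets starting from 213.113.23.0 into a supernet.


Original prefix: /26
Number of subnets: 4 = 2^2
New prefix = 26 - 2 = 24
Supernet: 213.113.23.0/24


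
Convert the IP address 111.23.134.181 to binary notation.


111 = 01101111
23 = 00010111
134 = 10000110
181 = 10110101
Binary: 01101111.00010111.10000110.10110101


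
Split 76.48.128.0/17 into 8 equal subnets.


New prefix = 17 + 3 = 20
Each subnet has 4096 addresses
  76.48.128.0/20
  76.48.144.0/20
  76.48.160.0/20
  76.48.176.0/20
  76.48.192.0/20
  76.48.208.0/20
  76.48.224.0/20
  76.48.240.0/20
Subnets: 76.48.128.0/20, 76.48.144.0/20, 76.48.160.0/20, 76.48.176.0/20, 76.48.192.0/20, 76.48.208.0/20, 76.48.224.0/20, 76.48.240.0/20


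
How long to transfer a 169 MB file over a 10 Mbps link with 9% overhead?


Effective throughput = 10 * (1 - 9/100) = 9.1 Mbps
File size in Mb = 169 * 8 = 1352 Mb
Time = 1352 / 9.1
Time = 148.5714 seconds


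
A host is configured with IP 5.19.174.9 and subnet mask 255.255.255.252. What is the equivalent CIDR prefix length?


Binary: 11111111.11111111.11111111.11111100
Count leading 1s
Prefix: /30


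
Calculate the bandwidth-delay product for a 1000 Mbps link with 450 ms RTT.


BDP = bandwidth * RTT
= 1000 Mbps * 450 ms
= 1000 * 1e6 * 450 / 1000 bits
= 450000000 bits
= 56250000 bytes
= 54931.6406 KB
BDP = 450000000 bits (56250000 bytes)


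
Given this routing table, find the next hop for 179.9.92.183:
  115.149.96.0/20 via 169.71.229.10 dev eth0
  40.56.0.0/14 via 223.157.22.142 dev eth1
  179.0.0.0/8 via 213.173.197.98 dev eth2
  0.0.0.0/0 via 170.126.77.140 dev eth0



Longest prefix match for 179.9.92.183:
  /20 115.149.96.0: no
  /14 40.56.0.0: no
  /8 179.0.0.0: MATCH
  /0 0.0.0.0: MATCH
Selected: next-hop 213.173.197.98 via eth2 (matched /8)


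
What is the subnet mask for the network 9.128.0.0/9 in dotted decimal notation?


/9 means 9 network bits, 23 host bits
Binary: 11111111100000000000000000000000
Mask: 255.128.0.0


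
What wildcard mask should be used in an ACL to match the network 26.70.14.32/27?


Subnet mask: 255.255.255.224
Wildcard = 255.255.255.255 - subnet mask
255 - 255 = 0
255 - 255 = 0
255 - 255 = 0
255 - 224 = 31
Wildcard: 0.0.0.31


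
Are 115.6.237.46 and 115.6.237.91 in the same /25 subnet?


Mask: 255.255.255.128
115.6.237.46 AND mask = 115.6.237.0
115.6.237.91 AND mask = 115.6.237.0
Yes, same subnet (115.6.237.0)


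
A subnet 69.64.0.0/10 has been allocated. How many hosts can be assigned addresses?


Host bits = 32 - 10 = 22
Total addresses = 2^22 = 4194304
Usable = total - 2 (network and broadcast)
Usable hosts: 4194302


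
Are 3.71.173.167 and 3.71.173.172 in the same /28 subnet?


Mask: 255.255.255.240
3.71.173.167 AND mask = 3.71.173.160
3.71.173.172 AND mask = 3.71.173.160
Yes, same subnet (3.71.173.160)


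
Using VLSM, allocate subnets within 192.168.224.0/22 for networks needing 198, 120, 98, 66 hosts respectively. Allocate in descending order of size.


198 hosts -> /24 (254 usable): 192.168.224.0/24
120 hosts -> /25 (126 usable): 192.168.225.0/25
98 hosts -> /25 (126 usable): 192.168.225.128/25
66 hosts -> /25 (126 usable): 192.168.226.0/25
Allocation: 192.168.224.0/24 (198 hosts, 254 usable); 192.168.225.0/25 (120 hosts, 126 usable); 192.168.225.128/25 (98 hosts, 126 usable); 192.168.226.0/25 (66 hosts, 126 usable)


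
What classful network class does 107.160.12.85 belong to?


First octet: 107
Binary: 01101011
0xxxxxxx -> Class A (1-126)
Class A, default mask 255.0.0.0 (/8)


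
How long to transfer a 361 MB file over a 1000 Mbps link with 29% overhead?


Effective throughput = 1000 * (1 - 29/100) = 710 Mbps
File size in Mb = 361 * 8 = 2888 Mb
Time = 2888 / 710
Time = 4.0676 seconds


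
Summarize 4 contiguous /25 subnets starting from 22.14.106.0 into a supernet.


Original prefix: /25
Number of subnets: 4 = 2^2
New prefix = 25 - 2 = 23
Supernet: 22.14.106.0/23


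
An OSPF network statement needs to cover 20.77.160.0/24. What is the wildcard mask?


Subnet mask: 255.255.255.0
Wildcard = 255.255.255.255 - subnet mask
255 - 255 = 0
255 - 255 = 0
255 - 255 = 0
255 - 0 = 255
Wildcard: 0.0.0.255


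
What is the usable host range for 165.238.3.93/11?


Network: 165.224.0.0
Broadcast: 165.255.255.255
First usable = network + 1
Last usable = broadcast - 1
Range: 165.224.0.1 to 165.255.255.254


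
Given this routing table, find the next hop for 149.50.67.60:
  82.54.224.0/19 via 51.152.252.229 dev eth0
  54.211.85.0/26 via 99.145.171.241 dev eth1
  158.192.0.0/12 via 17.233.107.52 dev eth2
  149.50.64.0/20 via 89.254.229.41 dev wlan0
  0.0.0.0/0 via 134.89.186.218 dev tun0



Longest prefix match for 149.50.67.60:
  /19 82.54.224.0: no
  /26 54.211.85.0: no
  /12 158.192.0.0: no
  /20 149.50.64.0: MATCH
  /0 0.0.0.0: MATCH
Selected: next-hop 89.254.229.41 via wlan0 (matched /20)


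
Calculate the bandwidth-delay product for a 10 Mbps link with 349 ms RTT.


BDP = bandwidth * RTT
= 10 Mbps * 349 ms
= 10 * 1e6 * 349 / 1000 bits
= 3490000 bits
= 436250 bytes
= 426.0254 KB
BDP = 3490000 bits (436250 bytes)


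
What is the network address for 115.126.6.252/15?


IP:   01110011.01111110.00000110.11111100
Mask: 11111111.11111110.00000000.00000000
AND operation:
Net:  01110011.01111110.00000000.00000000
Network: 115.126.0.0/15


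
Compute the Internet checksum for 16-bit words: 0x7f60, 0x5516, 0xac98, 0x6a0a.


Sum all words (with carry folding):
+ 0x7f60 = 0x7f60
+ 0x5516 = 0xd476
+ 0xac98 = 0x810f
+ 0x6a0a = 0xeb19
One's complement: ~0xeb19
Checksum = 0x14e6


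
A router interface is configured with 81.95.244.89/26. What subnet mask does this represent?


/26 means 26 network bits, 6 host bits
Binary: 11111111111111111111111111000000
Mask: 255.255.255.192


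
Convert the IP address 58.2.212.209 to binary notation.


58 = 00111010
2 = 00000010
212 = 11010100
209 = 11010001
Binary: 00111010.00000010.11010100.11010001


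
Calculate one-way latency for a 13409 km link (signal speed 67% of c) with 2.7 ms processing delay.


Speed = 0.67 * 3e5 km/s = 201000 km/s
Propagation delay = 13409 / 201000 = 0.0667 s = 66.7114 ms
Processing delay = 2.7 ms
Total one-way latency = 69.4114 ms


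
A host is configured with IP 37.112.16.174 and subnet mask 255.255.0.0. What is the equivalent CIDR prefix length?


Binary: 11111111.11111111.00000000.00000000
Count leading 1s
Prefix: /16


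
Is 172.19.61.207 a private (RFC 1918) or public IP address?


RFC 1918 private ranges:
  10.0.0.0/8 (10.0.0.0 - 10.255.255.255)
  172.16.0.0/12 (172.16.0.0 - 172.31.255.255)
  192.168.0.0/16 (192.168.0.0 - 192.168.255.255)
Private (in 172.16.0.0/12)


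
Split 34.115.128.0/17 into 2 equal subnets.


New prefix = 17 + 1 = 18
Each subnet has 16384 addresses
  34.115.128.0/18
  34.115.192.0/18
Subnets: 34.115.128.0/18, 34.115.192.0/18


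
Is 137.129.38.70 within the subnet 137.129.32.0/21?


Subnet network: 137.129.32.0
Test IP AND mask: 137.129.32.0
Yes, 137.129.38.70 is in 137.129.32.0/21


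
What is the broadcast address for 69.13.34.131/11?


Network: 69.0.0.0/11
Host bits = 21
Set all host bits to 1:
Broadcast: 69.31.255.255


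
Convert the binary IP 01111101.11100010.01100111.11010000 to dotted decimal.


01111101 = 125
11100010 = 226
01100111 = 103
11010000 = 208
IP: 125.226.103.208


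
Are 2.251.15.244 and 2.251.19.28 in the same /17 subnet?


Mask: 255.255.128.0
2.251.15.244 AND mask = 2.251.0.0
2.251.19.28 AND mask = 2.251.0.0
Yes, same subnet (2.251.0.0)


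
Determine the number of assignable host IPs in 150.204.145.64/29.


Host bits = 32 - 29 = 3
Total addresses = 2^3 = 8
Usable = total - 2 (network and broadcast)
Usable hosts: 6


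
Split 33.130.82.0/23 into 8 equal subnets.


New prefix = 23 + 3 = 26
Each subnet has 64 addresses
  33.130.82.0/26
  33.130.82.64/26
  33.130.82.128/26
  33.130.82.192/26
  33.130.83.0/26
  33.130.83.64/26
  33.130.83.128/26
  33.130.83.192/26
Subnets: 33.130.82.0/26, 33.130.82.64/26, 33.130.82.128/26, 33.130.82.192/26, 33.130.83.0/26, 33.130.83.64/26, 33.130.83.128/26, 33.130.83.192/26


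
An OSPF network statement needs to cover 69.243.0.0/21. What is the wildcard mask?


Subnet mask: 255.255.248.0
Wildcard = 255.255.255.255 - subnet mask
255 - 255 = 0
255 - 255 = 0
255 - 248 = 7
255 - 0 = 255
Wildcard: 0.0.7.255


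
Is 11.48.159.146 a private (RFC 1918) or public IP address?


RFC 1918 private ranges:
  10.0.0.0/8 (10.0.0.0 - 10.255.255.255)
  172.16.0.0/12 (172.16.0.0 - 172.31.255.255)
  192.168.0.0/16 (192.168.0.0 - 192.168.255.255)
Public (not in any RFC 1918 range)


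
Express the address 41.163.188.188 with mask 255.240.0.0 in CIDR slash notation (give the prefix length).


Binary: 11111111.11110000.00000000.00000000
Count leading 1s
Prefix: /12


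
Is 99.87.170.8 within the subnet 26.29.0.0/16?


Subnet network: 26.29.0.0
Test IP AND mask: 99.87.0.0
No, 99.87.170.8 is not in 26.29.0.0/16


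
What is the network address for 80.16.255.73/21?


IP:   01010000.00010000.11111111.01001001
Mask: 11111111.11111111.11111000.00000000
AND operation:
Net:  01010000.00010000.11111000.00000000
Network: 80.16.248.0/21


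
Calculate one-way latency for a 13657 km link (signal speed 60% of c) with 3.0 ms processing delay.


Speed = 0.6 * 3e5 km/s = 180000 km/s
Propagation delay = 13657 / 180000 = 0.0759 s = 75.8722 ms
Processing delay = 3.0 ms
Total one-way latency = 78.8722 ms


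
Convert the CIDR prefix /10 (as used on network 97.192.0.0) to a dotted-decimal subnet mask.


/10 means 10 network bits, 22 host bits
Binary: 11111111110000000000000000000000
Mask: 255.192.0.0


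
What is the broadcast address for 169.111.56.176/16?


Network: 169.111.0.0/16
Host bits = 16
Set all host bits to 1:
Broadcast: 169.111.255.255


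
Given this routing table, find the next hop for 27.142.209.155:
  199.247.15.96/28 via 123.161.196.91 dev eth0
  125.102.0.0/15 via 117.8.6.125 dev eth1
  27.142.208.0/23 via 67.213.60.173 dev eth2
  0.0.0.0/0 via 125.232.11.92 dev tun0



Longest prefix match for 27.142.209.155:
  /28 199.247.15.96: no
  /15 125.102.0.0: no
  /23 27.142.208.0: MATCH
  /0 0.0.0.0: MATCH
Selected: next-hop 67.213.60.173 via eth2 (matched /23)


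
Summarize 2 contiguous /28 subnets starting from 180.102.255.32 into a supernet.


Original prefix: /28
Number of subnets: 2 = 2^1
New prefix = 28 - 1 = 27
Supernet: 180.102.255.32/27


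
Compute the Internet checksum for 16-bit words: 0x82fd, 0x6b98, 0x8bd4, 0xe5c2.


Sum all words (with carry folding):
+ 0x82fd = 0x82fd
+ 0x6b98 = 0xee95
+ 0x8bd4 = 0x7a6a
+ 0xe5c2 = 0x602d
One's complement: ~0x602d
Checksum = 0x9fd2


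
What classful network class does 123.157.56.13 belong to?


First octet: 123
Binary: 01111011
0xxxxxxx -> Class A (1-126)
Class A, default mask 255.0.0.0 (/8)


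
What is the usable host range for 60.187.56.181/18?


Network: 60.187.0.0
Broadcast: 60.187.63.255
First usable = network + 1
Last usable = broadcast - 1
Range: 60.187.0.1 to 60.187.63.254


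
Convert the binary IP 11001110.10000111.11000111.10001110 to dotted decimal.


11001110 = 206
10000111 = 135
11000111 = 199
10001110 = 142
IP: 206.135.199.142


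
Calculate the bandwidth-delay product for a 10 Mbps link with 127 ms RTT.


BDP = bandwidth * RTT
= 10 Mbps * 127 ms
= 10 * 1e6 * 127 / 1000 bits
= 1270000 bits
= 158750 bytes
= 155.0293 KB
BDP = 1270000 bits (158750 bytes)


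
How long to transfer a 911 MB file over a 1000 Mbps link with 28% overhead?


Effective throughput = 1000 * (1 - 28/100) = 720 Mbps
File size in Mb = 911 * 8 = 7288 Mb
Time = 7288 / 720
Time = 10.1222 seconds


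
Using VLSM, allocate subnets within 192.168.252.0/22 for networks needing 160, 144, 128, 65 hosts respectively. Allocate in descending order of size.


160 hosts -> /24 (254 usable): 192.168.252.0/24
144 hosts -> /24 (254 usable): 192.168.253.0/24
128 hosts -> /24 (254 usable): 192.168.254.0/24
65 hosts -> /25 (126 usable): 192.168.255.0/25
Allocation: 192.168.252.0/24 (160 hosts, 254 usable); 192.168.253.0/24 (144 hosts, 254 usable); 192.168.254.0/24 (128 hosts, 254 usable); 192.168.255.0/25 (65 hosts, 126 usable)


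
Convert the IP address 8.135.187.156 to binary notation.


8 = 00001000
135 = 10000111
187 = 10111011
156 = 10011100
Binary: 00001000.10000111.10111011.10011100


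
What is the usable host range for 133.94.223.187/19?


Network: 133.94.192.0
Broadcast: 133.94.223.255
First usable = network + 1
Last usable = broadcast - 1
Range: 133.94.192.1 to 133.94.223.254


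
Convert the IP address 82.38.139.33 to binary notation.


82 = 01010010
38 = 00100110
139 = 10001011
33 = 00100001
Binary: 01010010.00100110.10001011.00100001


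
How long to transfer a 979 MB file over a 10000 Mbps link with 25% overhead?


Effective throughput = 10000 * (1 - 25/100) = 7500 Mbps
File size in Mb = 979 * 8 = 7832 Mb
Time = 7832 / 7500
Time = 1.0443 seconds


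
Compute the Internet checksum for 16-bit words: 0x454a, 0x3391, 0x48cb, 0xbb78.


Sum all words (with carry folding):
+ 0x454a = 0x454a
+ 0x3391 = 0x78db
+ 0x48cb = 0xc1a6
+ 0xbb78 = 0x7d1f
One's complement: ~0x7d1f
Checksum = 0x82e0


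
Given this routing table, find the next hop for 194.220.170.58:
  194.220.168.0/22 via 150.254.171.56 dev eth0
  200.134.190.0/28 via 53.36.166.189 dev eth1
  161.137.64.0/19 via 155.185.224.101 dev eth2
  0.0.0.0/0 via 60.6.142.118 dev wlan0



Longest prefix match for 194.220.170.58:
  /22 194.220.168.0: MATCH
  /28 200.134.190.0: no
  /19 161.137.64.0: no
  /0 0.0.0.0: MATCH
Selected: next-hop 150.254.171.56 via eth0 (matched /22)
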